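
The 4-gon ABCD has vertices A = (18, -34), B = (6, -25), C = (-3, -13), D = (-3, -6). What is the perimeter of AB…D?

72

|AB| = √((-12)² + (9)²) = √225 = 15
|BC| = √((-9)² + (12)²) = √225 = 15
|CD| = √((0)² + (7)²) = √49 = 7
|DA| = √((21)² + (-28)²) = √1225 = 35
Perimeter = 15 + 15 + 7 + 35 = 72.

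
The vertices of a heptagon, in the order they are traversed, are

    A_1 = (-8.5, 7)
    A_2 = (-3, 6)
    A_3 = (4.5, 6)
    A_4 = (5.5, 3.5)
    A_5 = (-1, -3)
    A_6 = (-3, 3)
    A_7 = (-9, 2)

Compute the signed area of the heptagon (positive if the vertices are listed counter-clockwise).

-71.125

Apply Gauss's area formula: 2A = Σ (x_i·y_{i+1} − x_{i+1}·y_i), indices taken mod 7.
Cross-terms: -30, -45, -17.25, -13, -12, 21, -46  ⇒  Σ = -142.25
Signed area = Σ/2 = -71.125 (negative ⇒ clockwise traversal).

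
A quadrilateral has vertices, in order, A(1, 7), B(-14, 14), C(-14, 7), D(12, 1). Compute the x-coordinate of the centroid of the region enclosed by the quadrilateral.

Apply the shoelace (surveyor's) formula. First the cross-terms c_i = x_i·y_{i+1} − x_{i+1}·y_i:
  112, 98, -98, 83  ⇒  2A = 195, A = 97.5.
Then Σ (x_i + x_{i+1})·c_i = -2925, so x̄ = -2925 / (6·97.5) = -5.

-5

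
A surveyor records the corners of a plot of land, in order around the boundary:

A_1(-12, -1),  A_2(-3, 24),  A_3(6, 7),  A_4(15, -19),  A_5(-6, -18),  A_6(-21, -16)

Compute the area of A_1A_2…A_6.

756

Apply the shoelace formula: 2A = Σ (x_i·y_{i+1} − x_{i+1}·y_i), indices taken mod 6.
Σ = (-291) + (-165) + (-219) + (-384) + (-282) + (-171) = -1512
Area = |Σ|/2 = 756.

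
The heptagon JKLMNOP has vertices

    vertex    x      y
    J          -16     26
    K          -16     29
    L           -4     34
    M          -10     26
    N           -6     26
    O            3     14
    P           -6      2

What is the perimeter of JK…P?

|JK| = √((0)² + (3)²) = √9 = 3
|KL| = √((12)² + (5)²) = √169 = 13
|LM| = √((-6)² + (-8)²) = √100 = 10
|MN| = √((4)² + (0)²) = √16 = 4
|NO| = √((9)² + (-12)²) = √225 = 15
|OP| = √((-9)² + (-12)²) = √225 = 15
|PJ| = √((-10)² + (24)²) = √676 = 26
Perimeter = 3 + 13 + 10 + 4 + 15 + 15 + 26 = 86.

86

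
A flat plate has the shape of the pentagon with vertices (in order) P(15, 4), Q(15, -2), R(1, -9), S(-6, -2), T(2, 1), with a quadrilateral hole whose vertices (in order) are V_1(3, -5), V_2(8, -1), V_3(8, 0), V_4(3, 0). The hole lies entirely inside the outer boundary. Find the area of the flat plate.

Outer boundary:
Σ = (-90) + (-133) + (-56) + (-2) + (-7) = -288
Area = |Σ|/2 = 144.
Hole:
Σ = (37) + (8) + (0) + (-15) = 30
Area = |Σ|/2 = 15.
Net area = 144 − 15 = 129.

129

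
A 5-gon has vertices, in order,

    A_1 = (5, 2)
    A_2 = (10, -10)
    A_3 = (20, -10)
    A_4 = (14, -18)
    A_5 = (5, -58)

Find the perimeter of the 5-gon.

|A_1A_2| = √((5)² + (-12)²) = √169 = 13
|A_2A_3| = √((10)² + (0)²) = √100 = 10
|A_3A_4| = √((-6)² + (-8)²) = √100 = 10
|A_4A_5| = √((-9)² + (-40)²) = √1681 = 41
|A_5A_1| = √((0)² + (60)²) = √3600 = 60
Perimeter = 13 + 10 + 10 + 41 + 60 = 134.

134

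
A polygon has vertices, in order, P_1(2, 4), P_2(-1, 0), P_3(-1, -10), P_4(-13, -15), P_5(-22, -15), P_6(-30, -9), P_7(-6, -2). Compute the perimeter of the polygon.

|P_1P_2| = √((-3)² + (-4)²) = √25 = 5
|P_2P_3| = √((0)² + (-10)²) = √100 = 10
|P_3P_4| = √((-12)² + (-5)²) = √169 = 13
|P_4P_5| = √((-9)² + (0)²) = √81 = 9
|P_5P_6| = √((-8)² + (6)²) = √100 = 10
|P_6P_7| = √((24)² + (7)²) = √625 = 25
|P_7P_1| = √((8)² + (6)²) = √100 = 10
Perimeter = 5 + 10 + 13 + 9 + 10 + 25 + 10 = 82.

82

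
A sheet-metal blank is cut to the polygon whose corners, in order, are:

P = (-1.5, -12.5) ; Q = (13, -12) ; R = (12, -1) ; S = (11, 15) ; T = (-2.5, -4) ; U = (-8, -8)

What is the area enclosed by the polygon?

P→Q: (-1.5)(-12) − (13)(-12.5) = 180.5
Q→R: (13)(-1) − (12)(-12) = 131
R→S: (12)(15) − (11)(-1) = 191
S→T: (11)(-4) − (-2.5)(15) = -6.5
T→U: (-2.5)(-8) − (-8)(-4) = -12
U→P: (-8)(-12.5) − (-1.5)(-8) = 88
Σ = 572
Area = |Σ|/2 = 286.

286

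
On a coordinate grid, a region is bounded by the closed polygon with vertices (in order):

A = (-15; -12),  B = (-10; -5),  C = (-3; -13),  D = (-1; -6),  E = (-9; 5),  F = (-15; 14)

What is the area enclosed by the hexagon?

A→B: (-15)(-5) − (-10)(-12) = -45
B→C: (-10)(-13) − (-3)(-5) = 115
C→D: (-3)(-6) − (-1)(-13) = 5
D→E: (-1)(5) − (-9)(-6) = -59
E→F: (-9)(14) − (-15)(5) = -51
F→A: (-15)(-12) − (-15)(14) = 390
Σ = 355
Area = |Σ|/2 = 177.5.

177.5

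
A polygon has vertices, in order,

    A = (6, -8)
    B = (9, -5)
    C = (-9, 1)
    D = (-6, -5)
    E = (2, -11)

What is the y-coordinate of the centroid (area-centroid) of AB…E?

-308/61

Apply Gauss's area formula. First the cross-terms c_i = x_i·y_{i+1} − x_{i+1}·y_i:
  42, -36, 51, 76, 50  ⇒  2A = 183, A = 91.5.
Then Σ (y_i + y_{i+1})·c_i = -2772, so ȳ = -2772 / (6·91.5) = -308/61.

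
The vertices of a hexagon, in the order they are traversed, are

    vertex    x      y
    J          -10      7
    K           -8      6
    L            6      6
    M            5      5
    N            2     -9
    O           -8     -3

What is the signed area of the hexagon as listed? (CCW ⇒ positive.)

-153.5

Apply the surveyor's formula: 2A = Σ (x_i·y_{i+1} − x_{i+1}·y_i), indices taken mod 6.
J→K: (-10)(6) − (-8)(7) = -4
K→L: (-8)(6) − (6)(6) = -84
L→M: (6)(5) − (5)(6) = 0
M→N: (5)(-9) − (2)(5) = -55
N→O: (2)(-3) − (-8)(-9) = -78
O→J: (-8)(7) − (-10)(-3) = -86
Σ = -307
Signed area = Σ/2 = -153.5 (negative ⇒ clockwise traversal).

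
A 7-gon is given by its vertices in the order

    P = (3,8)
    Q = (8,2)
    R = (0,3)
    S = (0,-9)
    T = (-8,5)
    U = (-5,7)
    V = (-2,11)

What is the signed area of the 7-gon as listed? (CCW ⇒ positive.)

Apply the surveyor's formula: 2A = Σ (x_i·y_{i+1} − x_{i+1}·y_i), indices taken mod 7.
Σ = (-58) + (24) + (0) + (-72) + (-31) + (-41) + (-49) = -227
Signed area = Σ/2 = -113.5 (negative ⇒ clockwise traversal).

-113.5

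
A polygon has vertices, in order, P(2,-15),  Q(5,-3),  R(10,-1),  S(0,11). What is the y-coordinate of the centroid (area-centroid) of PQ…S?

Apply the shoelace formula. First the cross-terms c_i = x_i·y_{i+1} − x_{i+1}·y_i:
  69, 25, 110, -22  ⇒  2A = 182, A = 91.
Then Σ (y_i + y_{i+1})·c_i = -154, so ȳ = -154 / (6·91) = -11/39.

-11/39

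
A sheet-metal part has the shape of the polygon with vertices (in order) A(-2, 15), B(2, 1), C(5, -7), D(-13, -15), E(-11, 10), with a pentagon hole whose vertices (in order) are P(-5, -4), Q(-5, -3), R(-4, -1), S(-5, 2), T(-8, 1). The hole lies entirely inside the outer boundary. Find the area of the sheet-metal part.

317

Outer boundary:
Apply Gauss's area formula: 2A = Σ (x_i·y_{i+1} − x_{i+1}·y_i), indices taken mod 5.
Cross-terms: -32, -19, -166, -295, -145  ⇒  Σ = -657
Area = |Σ|/2 = 328.5.
Hole:
Σ = (-5) + (-7) + (-13) + (11) + (37) = 23
Area = |Σ|/2 = 11.5.
Net area = 328.5 − 11.5 = 317.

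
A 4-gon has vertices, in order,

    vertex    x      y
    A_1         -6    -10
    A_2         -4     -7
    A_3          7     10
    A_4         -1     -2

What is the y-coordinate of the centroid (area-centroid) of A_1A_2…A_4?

Apply Gauss's area formula. First the cross-terms c_i = x_i·y_{i+1} − x_{i+1}·y_i:
  2, 9, -4, -2  ⇒  2A = 5, A = 2.5.
Then Σ (y_i + y_{i+1})·c_i = -15, so ȳ = -15 / (6·2.5) = -1.

-1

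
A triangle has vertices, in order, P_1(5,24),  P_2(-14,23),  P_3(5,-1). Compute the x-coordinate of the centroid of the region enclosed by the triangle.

Apply the surveyor's formula. First the cross-terms c_i = x_i·y_{i+1} − x_{i+1}·y_i:
  451, -101, 125  ⇒  2A = 475, A = 237.5.
Then Σ (x_i + x_{i+1})·c_i = -1900, so x̄ = -1900 / (6·237.5) = -4/3.

-4/3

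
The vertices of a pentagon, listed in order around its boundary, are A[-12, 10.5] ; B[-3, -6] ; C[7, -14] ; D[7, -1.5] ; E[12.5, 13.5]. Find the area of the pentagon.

Cross-terms: 103.5, 84, 87.5, 113.25, 293.25  ⇒  Σ = 681.5
Area = |Σ|/2 = 340.75.

340.75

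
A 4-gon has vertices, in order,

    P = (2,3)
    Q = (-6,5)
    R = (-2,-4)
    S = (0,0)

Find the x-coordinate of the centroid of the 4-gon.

-64/31

Apply the shoelace formula. First the cross-terms c_i = x_i·y_{i+1} − x_{i+1}·y_i:
  28, 34, 0, 0  ⇒  2A = 62, A = 31.
Then Σ (x_i + x_{i+1})·c_i = -384, so x̄ = -384 / (6·31) = -64/31.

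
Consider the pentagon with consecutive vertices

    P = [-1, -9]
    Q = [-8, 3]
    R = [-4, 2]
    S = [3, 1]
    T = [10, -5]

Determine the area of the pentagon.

104.5

Apply the shoelace (surveyor's) formula: 2A = Σ (x_i·y_{i+1} − x_{i+1}·y_i), indices taken mod 5.
Σ = (-75) + (-4) + (-10) + (-25) + (-95) = -209
Area = |Σ|/2 = 104.5.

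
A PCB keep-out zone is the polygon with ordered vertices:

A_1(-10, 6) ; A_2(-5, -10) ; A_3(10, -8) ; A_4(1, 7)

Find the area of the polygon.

212

Cross-terms: 130, 140, 78, 76  ⇒  Σ = 424
Area = |Σ|/2 = 212.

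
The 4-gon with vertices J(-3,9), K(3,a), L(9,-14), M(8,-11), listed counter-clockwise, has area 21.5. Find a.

Write out the shoelace sum; only the two edges meeting at K involve a:
2·Area = [((-3)·a − 3·9) + (3·(-14) − 9·a)] + 52
       = -12·a + -17 = 43
⇒ a = -5.

-5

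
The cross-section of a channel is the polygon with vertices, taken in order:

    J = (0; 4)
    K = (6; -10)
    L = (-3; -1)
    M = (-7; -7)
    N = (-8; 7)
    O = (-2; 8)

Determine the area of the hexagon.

Cross-terms: -24, -36, 14, -105, -50, -8  ⇒  Σ = -209
Area = |Σ|/2 = 104.5.

104.5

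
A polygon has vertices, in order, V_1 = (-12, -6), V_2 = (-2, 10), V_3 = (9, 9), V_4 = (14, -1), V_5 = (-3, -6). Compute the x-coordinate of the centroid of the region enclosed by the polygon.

Apply the shoelace (surveyor's) formula. First the cross-terms c_i = x_i·y_{i+1} − x_{i+1}·y_i:
  -132, -108, -135, -87, -54  ⇒  2A = -516, A = -258.
Then Σ (x_i + x_{i+1})·c_i = -2160, so x̄ = -2160 / (6·(-258)) = 60/43.

60/43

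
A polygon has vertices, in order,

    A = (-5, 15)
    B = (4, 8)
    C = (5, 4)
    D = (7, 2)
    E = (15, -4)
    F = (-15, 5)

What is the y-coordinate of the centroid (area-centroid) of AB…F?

1313/231

Apply the shoelace formula. First the cross-terms c_i = x_i·y_{i+1} − x_{i+1}·y_i:
  -100, -24, -18, -58, 15, -200  ⇒  2A = -385, A = -192.5.
Then Σ (y_i + y_{i+1})·c_i = -6565, so ȳ = -6565 / (6·(-192.5)) = 1313/231.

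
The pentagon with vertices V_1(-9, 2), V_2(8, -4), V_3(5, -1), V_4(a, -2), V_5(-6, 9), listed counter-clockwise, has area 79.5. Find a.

8

The doubled signed area Σ (x_i y_{i+1} − x_{i+1} y_i) is linear in a.
With a=0 it equals 79; the coefficient of a is 10 (from the two edges through V_4).
So 10·a + 79 = 2·79.5 = 159 ⇒ a = 8.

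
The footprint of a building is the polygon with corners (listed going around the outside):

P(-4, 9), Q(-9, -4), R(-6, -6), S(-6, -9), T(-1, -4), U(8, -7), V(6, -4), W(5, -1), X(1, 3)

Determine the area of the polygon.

130

Apply the surveyor's formula: 2A = Σ (x_i·y_{i+1} − x_{i+1}·y_i), indices taken mod 9.
Σ = (97) + (30) + (18) + (15) + (39) + (10) + (14) + (16) + (21) = 260
Area = |Σ|/2 = 130.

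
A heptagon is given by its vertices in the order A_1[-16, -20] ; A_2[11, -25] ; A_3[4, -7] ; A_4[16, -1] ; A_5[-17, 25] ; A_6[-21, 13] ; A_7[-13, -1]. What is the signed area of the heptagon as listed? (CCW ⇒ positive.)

Apply the shoelace formula: 2A = Σ (x_i·y_{i+1} − x_{i+1}·y_i), indices taken mod 7.
Σ = (620) + (23) + (108) + (383) + (304) + (190) + (244) = 1872
Signed area = Σ/2 = 936 (positive ⇒ counter-clockwise traversal).

936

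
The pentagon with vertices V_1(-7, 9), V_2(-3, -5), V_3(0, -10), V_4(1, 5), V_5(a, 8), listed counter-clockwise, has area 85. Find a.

The doubled signed area Σ (x_i y_{i+1} − x_{i+1} y_i) is linear in a.
With a=0 it equals 166; the coefficient of a is 4 (from the two edges through V_5).
So 4·a + 166 = 2·85 = 170 ⇒ a = 1.

1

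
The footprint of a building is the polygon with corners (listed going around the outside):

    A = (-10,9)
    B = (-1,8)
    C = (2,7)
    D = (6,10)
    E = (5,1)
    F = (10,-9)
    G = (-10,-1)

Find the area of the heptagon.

207.5

Apply the shoelace (surveyor's) formula: 2A = Σ (x_i·y_{i+1} − x_{i+1}·y_i), indices taken mod 7.
Cross-terms: -71, -23, -22, -44, -55, -100, -100  ⇒  Σ = -415
Area = |Σ|/2 = 207.5.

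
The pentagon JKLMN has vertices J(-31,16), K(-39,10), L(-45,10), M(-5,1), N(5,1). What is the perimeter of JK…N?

|JK| = √((-8)² + (-6)²) = √100 = 10
|KL| = √((-6)² + (0)²) = √36 = 6
|LM| = √((40)² + (-9)²) = √1681 = 41
|MN| = √((10)² + (0)²) = √100 = 10
|NJ| = √((-36)² + (15)²) = √1521 = 39
Perimeter = 10 + 6 + 41 + 10 + 39 = 106.

106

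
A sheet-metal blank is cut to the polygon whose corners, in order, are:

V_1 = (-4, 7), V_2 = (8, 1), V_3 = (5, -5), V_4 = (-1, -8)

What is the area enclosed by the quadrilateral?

Apply the shoelace formula: 2A = Σ (x_i·y_{i+1} − x_{i+1}·y_i), indices taken mod 4.
Cross-terms: -60, -45, -45, -39  ⇒  Σ = -189
Area = |Σ|/2 = 94.5.

94.5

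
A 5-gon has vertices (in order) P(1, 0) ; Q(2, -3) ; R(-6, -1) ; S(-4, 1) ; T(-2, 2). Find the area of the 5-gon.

Σ = (-3) + (-20) + (-10) + (-6) + (-2) = -41
Area = |Σ|/2 = 20.5.

20.5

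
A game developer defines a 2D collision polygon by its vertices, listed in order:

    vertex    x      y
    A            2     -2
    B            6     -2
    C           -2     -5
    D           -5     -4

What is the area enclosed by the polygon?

Apply Gauss's area formula: 2A = Σ (x_i·y_{i+1} − x_{i+1}·y_i), indices taken mod 4.
Σ = (8) + (-34) + (-17) + (18) = -25
Area = |Σ|/2 = 12.5.

12.5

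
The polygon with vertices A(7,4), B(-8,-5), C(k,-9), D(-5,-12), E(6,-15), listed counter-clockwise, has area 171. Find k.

The doubled signed area Σ (x_i y_{i+1} − x_{i+1} y_i) is linear in k.
With k=0 it equals 300; the coefficient of k is -7 (from the two edges through C).
So -7·k + 300 = 2·171 = 342 ⇒ k = -6.

-6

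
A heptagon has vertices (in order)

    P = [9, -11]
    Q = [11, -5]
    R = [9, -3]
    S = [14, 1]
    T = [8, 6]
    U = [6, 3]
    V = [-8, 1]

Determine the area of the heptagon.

156

Apply the shoelace formula: 2A = Σ (x_i·y_{i+1} − x_{i+1}·y_i), indices taken mod 7.
P→Q: (9)(-5) − (11)(-11) = 76
Q→R: (11)(-3) − (9)(-5) = 12
R→S: (9)(1) − (14)(-3) = 51
S→T: (14)(6) − (8)(1) = 76
T→U: (8)(3) − (6)(6) = -12
U→V: (6)(1) − (-8)(3) = 30
V→P: (-8)(-11) − (9)(1) = 79
Σ = 312
Area = |Σ|/2 = 156.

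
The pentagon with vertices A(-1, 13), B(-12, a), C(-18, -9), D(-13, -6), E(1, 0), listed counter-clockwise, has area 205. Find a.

8

The doubled signed area Σ (x_i y_{i+1} − x_{i+1} y_i) is linear in a.
With a=0 it equals 274; the coefficient of a is 17 (from the two edges through B).
So 17·a + 274 = 2·205 = 410 ⇒ a = 8.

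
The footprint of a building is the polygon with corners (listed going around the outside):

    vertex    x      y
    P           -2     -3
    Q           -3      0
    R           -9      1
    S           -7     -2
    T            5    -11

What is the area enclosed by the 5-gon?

Σ = (-9) + (-3) + (25) + (87) + (-37) = 63
Area = |Σ|/2 = 31.5.

31.5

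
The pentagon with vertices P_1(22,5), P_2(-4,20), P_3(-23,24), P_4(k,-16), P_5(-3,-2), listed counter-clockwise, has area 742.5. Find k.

The doubled signed area Σ (x_i y_{i+1} − x_{i+1} y_i) is linear in k.
With k=0 it equals 1173; the coefficient of k is -26 (from the two edges through P_4).
So -26·k + 1173 = 2·742.5 = 1485 ⇒ k = -12.

-12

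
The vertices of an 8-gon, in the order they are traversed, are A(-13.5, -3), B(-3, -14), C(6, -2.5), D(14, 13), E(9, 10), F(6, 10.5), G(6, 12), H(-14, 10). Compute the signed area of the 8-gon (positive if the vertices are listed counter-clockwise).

428

A→B: (-13.5)(-14) − (-3)(-3) = 180
B→C: (-3)(-2.5) − (6)(-14) = 91.5
C→D: (6)(13) − (14)(-2.5) = 113
D→E: (14)(10) − (9)(13) = 23
E→F: (9)(10.5) − (6)(10) = 34.5
F→G: (6)(12) − (6)(10.5) = 9
G→H: (6)(10) − (-14)(12) = 228
H→A: (-14)(-3) − (-13.5)(10) = 177
Σ = 856
Signed area = Σ/2 = 428 (positive ⇒ counter-clockwise traversal).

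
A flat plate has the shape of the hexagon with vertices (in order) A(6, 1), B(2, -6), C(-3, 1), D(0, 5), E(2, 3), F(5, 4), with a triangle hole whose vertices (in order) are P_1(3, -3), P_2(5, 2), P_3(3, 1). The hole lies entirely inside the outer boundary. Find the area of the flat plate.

48.5

Outer boundary:
Apply the shoelace (surveyor's) formula: 2A = Σ (x_i·y_{i+1} − x_{i+1}·y_i), indices taken mod 6.
A→B: (6)(-6) − (2)(1) = -38
B→C: (2)(1) − (-3)(-6) = -16
C→D: (-3)(5) − (0)(1) = -15
D→E: (0)(3) − (2)(5) = -10
E→F: (2)(4) − (5)(3) = -7
F→A: (5)(1) − (6)(4) = -19
Σ = -105
Area = |Σ|/2 = 52.5.
Hole:
Σ = (21) + (-1) + (-12) = 8
Area = |Σ|/2 = 4.
Net area = 52.5 − 4 = 48.5.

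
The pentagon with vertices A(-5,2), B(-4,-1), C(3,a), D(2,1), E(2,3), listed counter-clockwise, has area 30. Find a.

Write out the shoelace sum; only the two edges meeting at C involve a:
2·Area = [((-4)·a − 3·(-1)) + (3·1 − 2·a)] + 36
       = -6·a + 42 = 60
⇒ a = -3.

-3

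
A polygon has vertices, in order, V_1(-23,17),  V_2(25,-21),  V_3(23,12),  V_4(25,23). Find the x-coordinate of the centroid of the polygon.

Apply the surveyor's formula. First the cross-terms c_i = x_i·y_{i+1} − x_{i+1}·y_i:
  58, 783, 229, 954  ⇒  2A = 2024, A = 1012.
Then Σ (x_i + x_{i+1})·c_i = 50600, so x̄ = 50600 / (6·1012) = 25/3.

25/3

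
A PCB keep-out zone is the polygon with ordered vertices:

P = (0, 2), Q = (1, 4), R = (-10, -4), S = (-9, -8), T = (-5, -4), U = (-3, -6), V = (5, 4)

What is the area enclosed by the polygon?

60

P→Q: (0)(4) − (1)(2) = -2
Q→R: (1)(-4) − (-10)(4) = 36
R→S: (-10)(-8) − (-9)(-4) = 44
S→T: (-9)(-4) − (-5)(-8) = -4
T→U: (-5)(-6) − (-3)(-4) = 18
U→V: (-3)(4) − (5)(-6) = 18
V→P: (5)(2) − (0)(4) = 10
Σ = 120
Area = |Σ|/2 = 60.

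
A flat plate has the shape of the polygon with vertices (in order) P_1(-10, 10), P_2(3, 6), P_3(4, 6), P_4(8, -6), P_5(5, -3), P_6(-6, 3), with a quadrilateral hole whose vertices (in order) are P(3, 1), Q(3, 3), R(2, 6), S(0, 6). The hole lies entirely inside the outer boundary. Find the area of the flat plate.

Outer boundary:
P_1→P_2: (-10)(6) − (3)(10) = -90
P_2→P_3: (3)(6) − (4)(6) = -6
P_3→P_4: (4)(-6) − (8)(6) = -72
P_4→P_5: (8)(-3) − (5)(-6) = 6
P_5→P_6: (5)(3) − (-6)(-3) = -3
P_6→P_1: (-6)(10) − (-10)(3) = -30
Σ = -195
Area = |Σ|/2 = 97.5.
Hole:
Apply Gauss's area formula: 2A = Σ (x_i·y_{i+1} − x_{i+1}·y_i), indices taken mod 4.
Σ = (6) + (12) + (12) + (-18) = 12
Area = |Σ|/2 = 6.
Net area = 97.5 − 6 = 91.5.

91.5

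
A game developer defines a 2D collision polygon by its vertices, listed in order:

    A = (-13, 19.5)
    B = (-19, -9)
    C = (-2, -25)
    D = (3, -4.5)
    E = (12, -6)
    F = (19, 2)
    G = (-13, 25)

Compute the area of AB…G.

887.5

A→B: (-13)(-9) − (-19)(19.5) = 487.5
B→C: (-19)(-25) − (-2)(-9) = 457
C→D: (-2)(-4.5) − (3)(-25) = 84
D→E: (3)(-6) − (12)(-4.5) = 36
E→F: (12)(2) − (19)(-6) = 138
F→G: (19)(25) − (-13)(2) = 501
G→A: (-13)(19.5) − (-13)(25) = 71.5
Σ = 1775
Area = |Σ|/2 = 887.5.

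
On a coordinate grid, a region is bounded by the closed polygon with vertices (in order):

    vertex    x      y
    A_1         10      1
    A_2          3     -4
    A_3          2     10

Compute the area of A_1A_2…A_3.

51.5

Apply the surveyor's formula: 2A = Σ (x_i·y_{i+1} − x_{i+1}·y_i), indices taken mod 3.
Cross-terms: -43, 38, -98  ⇒  Σ = -103
Area = |Σ|/2 = 51.5.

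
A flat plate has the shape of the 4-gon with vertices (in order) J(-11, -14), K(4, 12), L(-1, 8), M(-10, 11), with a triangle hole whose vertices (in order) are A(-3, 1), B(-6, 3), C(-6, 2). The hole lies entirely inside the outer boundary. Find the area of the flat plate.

Outer boundary:
Σ = (-76) + (44) + (69) + (261) = 298
Area = |Σ|/2 = 149.
Hole:
Apply Gauss's area formula: 2A = Σ (x_i·y_{i+1} − x_{i+1}·y_i), indices taken mod 3.
A→B: (-3)(3) − (-6)(1) = -3
B→C: (-6)(2) − (-6)(3) = 6
C→A: (-6)(1) − (-3)(2) = 0
Σ = 3
Area = |Σ|/2 = 1.5.
Net area = 149 − 1.5 = 147.5.

147.5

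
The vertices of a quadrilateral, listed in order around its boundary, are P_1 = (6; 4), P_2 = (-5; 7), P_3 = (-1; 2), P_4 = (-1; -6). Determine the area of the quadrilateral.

Apply the surveyor's formula: 2A = Σ (x_i·y_{i+1} − x_{i+1}·y_i), indices taken mod 4.
Σ = (62) + (-3) + (8) + (32) = 99
Area = |Σ|/2 = 49.5.

49.5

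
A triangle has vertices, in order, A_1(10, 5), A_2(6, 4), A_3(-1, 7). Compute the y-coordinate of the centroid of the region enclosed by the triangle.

Apply Gauss's area formula. First the cross-terms c_i = x_i·y_{i+1} − x_{i+1}·y_i:
  10, 46, -75  ⇒  2A = -19, A = -9.5.
Then Σ (y_i + y_{i+1})·c_i = -304, so ȳ = -304 / (6·(-9.5)) = 16/3.

16/3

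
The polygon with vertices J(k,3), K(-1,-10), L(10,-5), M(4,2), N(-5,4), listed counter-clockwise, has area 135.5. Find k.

-8

Write out the shoelace sum; only the two edges meeting at J involve k:
2·Area = [((-5)·3 − k·4) + (k·(-10) − (-1)·3)] + 171
       = -14·k + 159 = 271
⇒ k = -8.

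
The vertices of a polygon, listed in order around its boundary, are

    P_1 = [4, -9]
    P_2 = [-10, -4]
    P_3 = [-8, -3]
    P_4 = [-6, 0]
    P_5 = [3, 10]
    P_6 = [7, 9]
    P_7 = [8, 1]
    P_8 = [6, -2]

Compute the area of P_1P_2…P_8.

Apply Gauss's area formula: 2A = Σ (x_i·y_{i+1} − x_{i+1}·y_i), indices taken mod 8.
Σ = (-106) + (-2) + (-18) + (-60) + (-43) + (-65) + (-22) + (-46) = -362
Area = |Σ|/2 = 181.

181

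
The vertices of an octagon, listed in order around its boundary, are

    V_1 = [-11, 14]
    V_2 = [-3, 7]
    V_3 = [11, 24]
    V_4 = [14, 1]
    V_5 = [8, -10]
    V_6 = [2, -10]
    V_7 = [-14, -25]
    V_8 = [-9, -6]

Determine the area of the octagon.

620

Apply the shoelace (surveyor's) formula: 2A = Σ (x_i·y_{i+1} − x_{i+1}·y_i), indices taken mod 8.
Cross-terms: -35, -149, -325, -148, -60, -190, -141, -192  ⇒  Σ = -1240
Area = |Σ|/2 = 620.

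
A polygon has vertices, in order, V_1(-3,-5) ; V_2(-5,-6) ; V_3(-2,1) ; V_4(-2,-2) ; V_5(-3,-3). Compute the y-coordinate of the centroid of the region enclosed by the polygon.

Apply Gauss's area formula. First the cross-terms c_i = x_i·y_{i+1} − x_{i+1}·y_i:
  -7, -17, 6, 0, 6  ⇒  2A = -12, A = -6.
Then Σ (y_i + y_{i+1})·c_i = 108, so ȳ = 108 / (6·(-6)) = -3.

-3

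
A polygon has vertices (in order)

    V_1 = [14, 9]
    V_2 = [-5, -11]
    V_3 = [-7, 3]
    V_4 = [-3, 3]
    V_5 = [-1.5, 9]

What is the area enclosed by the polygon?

Σ = (-109) + (-92) + (-12) + (-22.5) + (-139.5) = -375
Area = |Σ|/2 = 187.5.

187.5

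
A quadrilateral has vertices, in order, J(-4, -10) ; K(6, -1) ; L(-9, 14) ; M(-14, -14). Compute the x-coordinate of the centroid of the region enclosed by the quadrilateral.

Apply Gauss's area formula. First the cross-terms c_i = x_i·y_{i+1} − x_{i+1}·y_i:
  64, 75, 322, 84  ⇒  2A = 545, A = 272.5.
Then Σ (x_i + x_{i+1})·c_i = -9015, so x̄ = -9015 / (6·272.5) = -601/109.

-601/109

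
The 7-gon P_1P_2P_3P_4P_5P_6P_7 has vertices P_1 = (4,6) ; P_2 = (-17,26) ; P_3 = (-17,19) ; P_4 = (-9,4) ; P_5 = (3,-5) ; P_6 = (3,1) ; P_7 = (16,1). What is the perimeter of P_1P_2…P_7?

100

|P_1P_2| = √((-21)² + (20)²) = √841 = 29
|P_2P_3| = √((0)² + (-7)²) = √49 = 7
|P_3P_4| = √((8)² + (-15)²) = √289 = 17
|P_4P_5| = √((12)² + (-9)²) = √225 = 15
|P_5P_6| = √((0)² + (6)²) = √36 = 6
|P_6P_7| = √((13)² + (0)²) = √169 = 13
|P_7P_1| = √((-12)² + (5)²) = √169 = 13
Perimeter = 29 + 7 + 17 + 15 + 6 + 13 + 13 = 100.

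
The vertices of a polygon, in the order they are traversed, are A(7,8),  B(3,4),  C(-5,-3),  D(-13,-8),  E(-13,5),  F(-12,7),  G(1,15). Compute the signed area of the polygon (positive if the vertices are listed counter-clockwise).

-234

Apply the shoelace (surveyor's) formula: 2A = Σ (x_i·y_{i+1} − x_{i+1}·y_i), indices taken mod 7.
Σ = (4) + (11) + (1) + (-169) + (-31) + (-187) + (-97) = -468
Signed area = Σ/2 = -234 (negative ⇒ clockwise traversal).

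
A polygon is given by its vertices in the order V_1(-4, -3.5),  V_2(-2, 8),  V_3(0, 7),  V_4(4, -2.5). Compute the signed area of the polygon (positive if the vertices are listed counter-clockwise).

Apply Gauss's area formula: 2A = Σ (x_i·y_{i+1} − x_{i+1}·y_i), indices taken mod 4.
Σ = (-39) + (-14) + (-28) + (-24) = -105
Signed area = Σ/2 = -52.5 (negative ⇒ clockwise traversal).

-52.5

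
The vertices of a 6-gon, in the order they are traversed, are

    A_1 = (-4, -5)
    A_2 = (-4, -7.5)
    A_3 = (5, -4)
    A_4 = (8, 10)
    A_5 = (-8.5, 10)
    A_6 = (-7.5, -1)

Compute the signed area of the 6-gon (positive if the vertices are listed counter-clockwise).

213.75

Σ = (10) + (53.5) + (82) + (165) + (83.5) + (33.5) = 427.5
Signed area = Σ/2 = 213.75 (positive ⇒ counter-clockwise traversal).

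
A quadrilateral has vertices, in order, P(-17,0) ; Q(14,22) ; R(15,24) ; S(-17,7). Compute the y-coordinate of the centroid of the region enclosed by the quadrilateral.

122/11

Apply the surveyor's formula. First the cross-terms c_i = x_i·y_{i+1} − x_{i+1}·y_i:
  -374, 6, 513, 119  ⇒  2A = 264, A = 132.
Then Σ (y_i + y_{i+1})·c_i = 8784, so ȳ = 8784 / (6·132) = 122/11.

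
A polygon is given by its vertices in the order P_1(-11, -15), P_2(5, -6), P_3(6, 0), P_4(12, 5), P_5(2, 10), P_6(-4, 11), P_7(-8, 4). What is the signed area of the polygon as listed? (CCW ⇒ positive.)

Σ = (141) + (36) + (30) + (110) + (62) + (72) + (164) = 615
Signed area = Σ/2 = 307.5 (positive ⇒ counter-clockwise traversal).

307.5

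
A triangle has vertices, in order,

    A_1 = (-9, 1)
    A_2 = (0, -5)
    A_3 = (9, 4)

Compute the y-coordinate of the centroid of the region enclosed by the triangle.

Apply Gauss's area formula. First the cross-terms c_i = x_i·y_{i+1} − x_{i+1}·y_i:
  45, 45, 45  ⇒  2A = 135, A = 67.5.
Then Σ (y_i + y_{i+1})·c_i = 0, so ȳ = 0 / (6·67.5) = 0.

0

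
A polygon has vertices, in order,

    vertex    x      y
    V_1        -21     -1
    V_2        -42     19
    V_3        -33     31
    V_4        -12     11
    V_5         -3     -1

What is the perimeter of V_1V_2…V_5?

106

|V_1V_2| = √((-21)² + (20)²) = √841 = 29
|V_2V_3| = √((9)² + (12)²) = √225 = 15
|V_3V_4| = √((21)² + (-20)²) = √841 = 29
|V_4V_5| = √((9)² + (-12)²) = √225 = 15
|V_5V_1| = √((-18)² + (0)²) = √324 = 18
Perimeter = 29 + 15 + 29 + 15 + 18 = 106.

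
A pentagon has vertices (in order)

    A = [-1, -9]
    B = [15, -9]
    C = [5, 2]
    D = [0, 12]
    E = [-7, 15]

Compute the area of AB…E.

Cross-terms: 144, 75, 60, 84, 78  ⇒  Σ = 441
Area = |Σ|/2 = 220.5.

220.5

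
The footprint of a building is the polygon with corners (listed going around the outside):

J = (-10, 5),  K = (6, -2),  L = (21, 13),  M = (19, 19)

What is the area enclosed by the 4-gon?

273.5

J→K: (-10)(-2) − (6)(5) = -10
K→L: (6)(13) − (21)(-2) = 120
L→M: (21)(19) − (19)(13) = 152
M→J: (19)(5) − (-10)(19) = 285
Σ = 547
Area = |Σ|/2 = 273.5.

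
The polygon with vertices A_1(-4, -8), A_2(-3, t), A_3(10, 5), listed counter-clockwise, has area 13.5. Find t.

-9

Write out the shoelace sum; only the two edges meeting at A_2 involve t:
2·Area = [((-4)·t − (-3)·(-8)) + ((-3)·5 − 10·t)] + -60
       = -14·t + -99 = 27
⇒ t = -9.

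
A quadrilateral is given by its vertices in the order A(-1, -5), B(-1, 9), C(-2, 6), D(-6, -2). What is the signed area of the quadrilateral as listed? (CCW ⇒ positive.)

Apply the shoelace (surveyor's) formula: 2A = Σ (x_i·y_{i+1} − x_{i+1}·y_i), indices taken mod 4.
Cross-terms: -14, 12, 40, 28  ⇒  Σ = 66
Signed area = Σ/2 = 33 (positive ⇒ counter-clockwise traversal).

33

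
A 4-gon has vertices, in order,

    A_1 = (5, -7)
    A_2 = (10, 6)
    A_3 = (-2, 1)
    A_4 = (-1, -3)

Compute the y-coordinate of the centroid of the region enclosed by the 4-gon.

-60/151

Apply the shoelace (surveyor's) formula. First the cross-terms c_i = x_i·y_{i+1} − x_{i+1}·y_i:
  100, 22, 7, 22  ⇒  2A = 151, A = 75.5.
Then Σ (y_i + y_{i+1})·c_i = -180, so ȳ = -180 / (6·75.5) = -60/151.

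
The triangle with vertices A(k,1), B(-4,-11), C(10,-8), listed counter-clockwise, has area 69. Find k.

6

Write out the shoelace sum; only the two edges meeting at A involve k:
2·Area = [(10·1 − k·(-8)) + (k·(-11) − (-4)·1)] + 142
       = -3·k + 156 = 138
⇒ k = 6.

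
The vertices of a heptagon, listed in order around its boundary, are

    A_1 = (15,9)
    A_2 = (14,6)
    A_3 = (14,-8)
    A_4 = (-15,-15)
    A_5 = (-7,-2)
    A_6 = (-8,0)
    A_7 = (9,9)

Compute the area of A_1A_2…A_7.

Apply the shoelace (surveyor's) formula: 2A = Σ (x_i·y_{i+1} − x_{i+1}·y_i), indices taken mod 7.
Σ = (-36) + (-196) + (-330) + (-75) + (-16) + (-72) + (-54) = -779
Area = |Σ|/2 = 389.5.

389.5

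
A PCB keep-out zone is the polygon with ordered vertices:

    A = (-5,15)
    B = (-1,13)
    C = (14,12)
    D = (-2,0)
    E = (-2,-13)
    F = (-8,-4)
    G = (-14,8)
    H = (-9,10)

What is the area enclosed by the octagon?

Apply the surveyor's formula: 2A = Σ (x_i·y_{i+1} − x_{i+1}·y_i), indices taken mod 8.
Cross-terms: -50, -194, 24, 26, -96, -120, -68, -85  ⇒  Σ = -563
Area = |Σ|/2 = 281.5.

281.5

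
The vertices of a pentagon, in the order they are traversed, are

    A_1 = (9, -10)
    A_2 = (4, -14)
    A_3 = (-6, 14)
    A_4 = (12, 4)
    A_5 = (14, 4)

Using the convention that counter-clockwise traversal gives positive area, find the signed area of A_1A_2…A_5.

Apply the shoelace formula: 2A = Σ (x_i·y_{i+1} − x_{i+1}·y_i), indices taken mod 5.
A_1→A_2: (9)(-14) − (4)(-10) = -86
A_2→A_3: (4)(14) − (-6)(-14) = -28
A_3→A_4: (-6)(4) − (12)(14) = -192
A_4→A_5: (12)(4) − (14)(4) = -8
A_5→A_1: (14)(-10) − (9)(4) = -176
Σ = -490
Signed area = Σ/2 = -245 (negative ⇒ clockwise traversal).

-245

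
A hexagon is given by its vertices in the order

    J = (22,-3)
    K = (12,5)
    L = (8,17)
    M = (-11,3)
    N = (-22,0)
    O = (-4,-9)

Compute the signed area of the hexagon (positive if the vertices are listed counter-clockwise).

Cross-terms: 146, 164, 211, 66, 198, 210  ⇒  Σ = 995
Signed area = Σ/2 = 497.5 (positive ⇒ counter-clockwise traversal).

497.5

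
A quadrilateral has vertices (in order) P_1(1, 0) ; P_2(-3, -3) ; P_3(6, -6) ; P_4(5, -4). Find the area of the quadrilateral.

Apply the shoelace (surveyor's) formula: 2A = Σ (x_i·y_{i+1} − x_{i+1}·y_i), indices taken mod 4.
P_1→P_2: (1)(-3) − (-3)(0) = -3
P_2→P_3: (-3)(-6) − (6)(-3) = 36
P_3→P_4: (6)(-4) − (5)(-6) = 6
P_4→P_1: (5)(0) − (1)(-4) = 4
Σ = 43
Area = |Σ|/2 = 21.5.

21.5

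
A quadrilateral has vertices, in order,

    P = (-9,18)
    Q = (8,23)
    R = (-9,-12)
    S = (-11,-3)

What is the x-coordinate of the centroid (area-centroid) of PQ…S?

Apply the shoelace formula. First the cross-terms c_i = x_i·y_{i+1} − x_{i+1}·y_i:
  -351, 111, -105, -225  ⇒  2A = -570, A = -285.
Then Σ (x_i + x_{i+1})·c_i = 6840, so x̄ = 6840 / (6·(-285)) = -4.

-4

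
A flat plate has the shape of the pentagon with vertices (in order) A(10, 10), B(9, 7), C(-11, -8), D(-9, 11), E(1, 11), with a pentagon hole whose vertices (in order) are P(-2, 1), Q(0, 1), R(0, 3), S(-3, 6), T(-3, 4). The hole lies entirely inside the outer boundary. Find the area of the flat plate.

Outer boundary:
Apply Gauss's area formula: 2A = Σ (x_i·y_{i+1} − x_{i+1}·y_i), indices taken mod 5.
Σ = (-20) + (5) + (-193) + (-110) + (-100) = -418
Area = |Σ|/2 = 209.
Hole:
Apply the surveyor's formula: 2A = Σ (x_i·y_{i+1} − x_{i+1}·y_i), indices taken mod 5.
Σ = (-2) + (0) + (9) + (6) + (5) = 18
Area = |Σ|/2 = 9.
Net area = 209 − 9 = 200.

200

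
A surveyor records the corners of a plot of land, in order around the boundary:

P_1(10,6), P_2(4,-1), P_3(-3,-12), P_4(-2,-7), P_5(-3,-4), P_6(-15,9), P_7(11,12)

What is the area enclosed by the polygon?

Cross-terms: -34, -51, -3, -13, -87, -279, -54  ⇒  Σ = -521
Area = |Σ|/2 = 260.5.

260.5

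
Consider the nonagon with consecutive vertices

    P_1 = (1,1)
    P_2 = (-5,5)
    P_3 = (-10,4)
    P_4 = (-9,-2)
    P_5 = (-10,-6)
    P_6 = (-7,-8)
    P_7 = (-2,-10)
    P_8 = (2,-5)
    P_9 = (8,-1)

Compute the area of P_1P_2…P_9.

149.5

Apply Gauss's area formula: 2A = Σ (x_i·y_{i+1} − x_{i+1}·y_i), indices taken mod 9.
Σ = (10) + (30) + (56) + (34) + (38) + (54) + (30) + (38) + (9) = 299
Area = |Σ|/2 = 149.5.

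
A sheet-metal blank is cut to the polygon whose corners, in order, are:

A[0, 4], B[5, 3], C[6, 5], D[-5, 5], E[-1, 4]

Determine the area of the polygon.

11.5

Apply the surveyor's formula: 2A = Σ (x_i·y_{i+1} − x_{i+1}·y_i), indices taken mod 5.
Σ = (-20) + (7) + (55) + (-15) + (-4) = 23
Area = |Σ|/2 = 11.5.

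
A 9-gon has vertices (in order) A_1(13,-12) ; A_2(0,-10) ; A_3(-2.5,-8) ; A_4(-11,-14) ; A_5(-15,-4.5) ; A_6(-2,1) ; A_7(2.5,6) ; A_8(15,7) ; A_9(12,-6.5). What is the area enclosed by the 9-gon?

Apply the shoelace (surveyor's) formula: 2A = Σ (x_i·y_{i+1} − x_{i+1}·y_i), indices taken mod 9.
Σ = (-130) + (-25) + (-53) + (-160.5) + (-24) + (-14.5) + (-72.5) + (-181.5) + (-59.5) = -720.5
Area = |Σ|/2 = 360.25.

360.25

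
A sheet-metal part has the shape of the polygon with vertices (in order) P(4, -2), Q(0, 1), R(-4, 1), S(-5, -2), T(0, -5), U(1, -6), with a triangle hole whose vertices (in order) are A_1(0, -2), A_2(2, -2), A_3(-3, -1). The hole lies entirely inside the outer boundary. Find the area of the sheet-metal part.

35.5

Outer boundary:
Apply the surveyor's formula: 2A = Σ (x_i·y_{i+1} − x_{i+1}·y_i), indices taken mod 6.
P→Q: (4)(1) − (0)(-2) = 4
Q→R: (0)(1) − (-4)(1) = 4
R→S: (-4)(-2) − (-5)(1) = 13
S→T: (-5)(-5) − (0)(-2) = 25
T→U: (0)(-6) − (1)(-5) = 5
U→P: (1)(-2) − (4)(-6) = 22
Σ = 73
Area = |Σ|/2 = 36.5.
Hole:
Apply the shoelace (surveyor's) formula: 2A = Σ (x_i·y_{i+1} − x_{i+1}·y_i), indices taken mod 3.
Σ = (4) + (-8) + (6) = 2
Area = |Σ|/2 = 1.
Net area = 36.5 − 1 = 35.5.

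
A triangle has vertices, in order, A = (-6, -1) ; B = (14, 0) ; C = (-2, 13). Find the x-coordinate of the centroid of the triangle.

Apply the shoelace (surveyor's) formula. First the cross-terms c_i = x_i·y_{i+1} − x_{i+1}·y_i:
  14, 182, 80  ⇒  2A = 276, A = 138.
Then Σ (x_i + x_{i+1})·c_i = 1656, so x̄ = 1656 / (6·138) = 2.

2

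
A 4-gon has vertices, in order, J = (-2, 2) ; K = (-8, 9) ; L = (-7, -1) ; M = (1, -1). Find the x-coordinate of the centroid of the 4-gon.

Apply Gauss's area formula. First the cross-terms c_i = x_i·y_{i+1} − x_{i+1}·y_i:
  -2, 71, 8, 0  ⇒  2A = 77, A = 38.5.
Then Σ (x_i + x_{i+1})·c_i = -1093, so x̄ = -1093 / (6·38.5) = -1093/231.

-1093/231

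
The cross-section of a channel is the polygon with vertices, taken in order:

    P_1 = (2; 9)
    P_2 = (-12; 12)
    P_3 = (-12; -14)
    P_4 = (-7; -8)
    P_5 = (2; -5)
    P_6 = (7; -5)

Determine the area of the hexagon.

295.5

Apply the surveyor's formula: 2A = Σ (x_i·y_{i+1} − x_{i+1}·y_i), indices taken mod 6.
P_1→P_2: (2)(12) − (-12)(9) = 132
P_2→P_3: (-12)(-14) − (-12)(12) = 312
P_3→P_4: (-12)(-8) − (-7)(-14) = -2
P_4→P_5: (-7)(-5) − (2)(-8) = 51
P_5→P_6: (2)(-5) − (7)(-5) = 25
P_6→P_1: (7)(9) − (2)(-5) = 73
Σ = 591
Area = |Σ|/2 = 295.5.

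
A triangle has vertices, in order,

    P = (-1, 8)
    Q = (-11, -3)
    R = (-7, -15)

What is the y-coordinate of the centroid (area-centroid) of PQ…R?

-10/3

Apply Gauss's area formula. First the cross-terms c_i = x_i·y_{i+1} − x_{i+1}·y_i:
  91, 144, -71  ⇒  2A = 164, A = 82.
Then Σ (y_i + y_{i+1})·c_i = -1640, so ȳ = -1640 / (6·82) = -10/3.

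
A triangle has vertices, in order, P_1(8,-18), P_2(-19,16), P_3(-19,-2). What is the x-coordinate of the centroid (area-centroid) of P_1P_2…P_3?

-10

Apply Gauss's area formula. First the cross-terms c_i = x_i·y_{i+1} − x_{i+1}·y_i:
  -214, 342, 358  ⇒  2A = 486, A = 243.
Then Σ (x_i + x_{i+1})·c_i = -14580, so x̄ = -14580 / (6·243) = -10.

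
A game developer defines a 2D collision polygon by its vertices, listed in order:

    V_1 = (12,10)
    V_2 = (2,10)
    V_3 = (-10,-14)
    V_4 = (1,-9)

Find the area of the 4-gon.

Apply the shoelace formula: 2A = Σ (x_i·y_{i+1} − x_{i+1}·y_i), indices taken mod 4.
Σ = (100) + (72) + (104) + (118) = 394
Area = |Σ|/2 = 197.

197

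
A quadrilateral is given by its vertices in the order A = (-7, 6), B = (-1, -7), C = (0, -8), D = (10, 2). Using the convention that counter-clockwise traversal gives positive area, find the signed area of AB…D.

A→B: (-7)(-7) − (-1)(6) = 55
B→C: (-1)(-8) − (0)(-7) = 8
C→D: (0)(2) − (10)(-8) = 80
D→A: (10)(6) − (-7)(2) = 74
Σ = 217
Signed area = Σ/2 = 108.5 (positive ⇒ counter-clockwise traversal).

108.5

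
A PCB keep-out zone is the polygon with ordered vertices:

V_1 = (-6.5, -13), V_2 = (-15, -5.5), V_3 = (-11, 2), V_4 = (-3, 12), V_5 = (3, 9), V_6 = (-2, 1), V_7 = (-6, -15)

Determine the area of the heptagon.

200.625

Apply Gauss's area formula: 2A = Σ (x_i·y_{i+1} − x_{i+1}·y_i), indices taken mod 7.
Σ = (-159.25) + (-90.5) + (-126) + (-63) + (21) + (36) + (-19.5) = -401.25
Area = |Σ|/2 = 200.625.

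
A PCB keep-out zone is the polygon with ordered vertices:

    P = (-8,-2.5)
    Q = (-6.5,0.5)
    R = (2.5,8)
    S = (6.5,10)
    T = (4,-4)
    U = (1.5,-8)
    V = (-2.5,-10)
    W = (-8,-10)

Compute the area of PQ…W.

171.25

Apply the shoelace formula: 2A = Σ (x_i·y_{i+1} − x_{i+1}·y_i), indices taken mod 8.
P→Q: (-8)(0.5) − (-6.5)(-2.5) = -20.25
Q→R: (-6.5)(8) − (2.5)(0.5) = -53.25
R→S: (2.5)(10) − (6.5)(8) = -27
S→T: (6.5)(-4) − (4)(10) = -66
T→U: (4)(-8) − (1.5)(-4) = -26
U→V: (1.5)(-10) − (-2.5)(-8) = -35
V→W: (-2.5)(-10) − (-8)(-10) = -55
W→P: (-8)(-2.5) − (-8)(-10) = -60
Σ = -342.5
Area = |Σ|/2 = 171.25.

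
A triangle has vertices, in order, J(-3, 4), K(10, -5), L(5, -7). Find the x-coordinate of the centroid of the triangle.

Apply Gauss's area formula. First the cross-terms c_i = x_i·y_{i+1} − x_{i+1}·y_i:
  -25, -45, -1  ⇒  2A = -71, A = -35.5.
Then Σ (x_i + x_{i+1})·c_i = -852, so x̄ = -852 / (6·(-35.5)) = 4.

4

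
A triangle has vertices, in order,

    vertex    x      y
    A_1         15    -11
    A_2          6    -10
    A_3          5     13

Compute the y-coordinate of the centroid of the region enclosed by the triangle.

Apply Gauss's area formula. First the cross-terms c_i = x_i·y_{i+1} − x_{i+1}·y_i:
  -84, 128, -250  ⇒  2A = -206, A = -103.
Then Σ (y_i + y_{i+1})·c_i = 1648, so ȳ = 1648 / (6·(-103)) = -8/3.

-8/3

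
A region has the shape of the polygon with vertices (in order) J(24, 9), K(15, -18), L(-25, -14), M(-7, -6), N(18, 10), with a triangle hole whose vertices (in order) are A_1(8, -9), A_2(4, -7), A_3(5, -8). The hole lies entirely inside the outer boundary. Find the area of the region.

Outer boundary:
J→K: (24)(-18) − (15)(9) = -567
K→L: (15)(-14) − (-25)(-18) = -660
L→M: (-25)(-6) − (-7)(-14) = 52
M→N: (-7)(10) − (18)(-6) = 38
N→J: (18)(9) − (24)(10) = -78
Σ = -1215
Area = |Σ|/2 = 607.5.
Hole:
Apply Gauss's area formula: 2A = Σ (x_i·y_{i+1} − x_{i+1}·y_i), indices taken mod 3.
Σ = (-20) + (3) + (19) = 2
Area = |Σ|/2 = 1.
Net area = 607.5 − 1 = 606.5.

606.5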